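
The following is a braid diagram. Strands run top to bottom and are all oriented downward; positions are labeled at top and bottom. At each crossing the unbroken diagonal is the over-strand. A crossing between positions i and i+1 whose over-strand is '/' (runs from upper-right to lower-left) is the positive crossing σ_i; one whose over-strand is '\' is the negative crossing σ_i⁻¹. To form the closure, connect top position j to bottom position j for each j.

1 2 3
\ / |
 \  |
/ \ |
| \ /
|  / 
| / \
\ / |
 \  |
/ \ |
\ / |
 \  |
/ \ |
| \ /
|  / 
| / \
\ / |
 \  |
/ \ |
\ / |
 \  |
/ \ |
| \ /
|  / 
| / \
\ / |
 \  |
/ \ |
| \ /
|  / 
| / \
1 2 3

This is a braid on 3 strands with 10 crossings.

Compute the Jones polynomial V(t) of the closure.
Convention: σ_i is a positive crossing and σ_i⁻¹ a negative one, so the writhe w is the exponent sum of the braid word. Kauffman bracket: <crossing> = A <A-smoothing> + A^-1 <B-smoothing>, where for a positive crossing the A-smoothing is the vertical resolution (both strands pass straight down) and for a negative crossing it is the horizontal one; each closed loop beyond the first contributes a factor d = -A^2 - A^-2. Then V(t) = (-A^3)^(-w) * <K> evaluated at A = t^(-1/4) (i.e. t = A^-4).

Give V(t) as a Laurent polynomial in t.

t^3 - 4*t^2 + 8*t - 11 + 15*t^-1 - 16*t^-2 + 15*t^-3 - 12*t^-4 + 8*t^-5 - 4*t^-6 + t^-7

Derivation:
Reading the diagram top to bottom ('/'-over between positions i,i+1 = s_i, '\'-over = s_i^-1): braid word = s1^-1 s2 s1^-1 s1^-1 s2 s1^-1 s1^-1 s2 s1^-1 s2.
Braid: s1^-1 s2 s1^-1 s1^-1 s2 s1^-1 s1^-1 s2 s1^-1 s2 on 3 strands, 10 crossings.
Writhe w = (#positive) - (#negative) = 4 - 6 = -2.
Enumerate smoothing states for the bracket polynomial. There are 2^10 = 1024 states.
For each crossing: s=0 is the vertical smoothing, s=1 horizontal. Crossing k contributes A^(sign_k * (1 - 2*s_k)); loop factor d = -A^2 - A^-2.
Tabulate the states by total A-exponent and number of loops L (A-exp: L × count):
  A^10: L=7 ×1
  A^8: L=6 ×10
  A^6: L=5 ×45
  A^4: L=4 ×118, L=6 ×2
  A^2: L=3 ×193, L=5 ×17
  A^0: L=2 ×192, L=4 ×59, L=6 ×1
  A^-2: L=1 ×95, L=3 ×108, L=5 ×7
  A^-4: L=2 ×95, L=4 ×25
  A^-6: L=3 ×43, L=5 ×2
  A^-8: L=4 ×10
  A^-10: L=5 ×1
Each group contributes A^e * Σ count * d^(L-1):
Powers of d = -A^2 - A^-2: d^2 = A^4 + 2 + A^-4; d^3 = -A^6 - 3*A^2 - 3*A^-2 - A^-6; d^4 = A^8 + 4*A^4 + 6 + 4*A^-4 + A^-8; d^5 = -A^10 - 5*A^6 - 10*A^2 - 10*A^-2 - 5*A^-6 - A^-10; d^6 = A^12 + 6*A^8 + 15*A^4 + 20 + 15*A^-4 + 6*A^-8 + A^-12.
  A^10 * (d^6) = A^22 + 6*A^18 + 15*A^14 + 20*A^10 + 15*A^6 + 6*A^2 + A^-2
  A^8 * (10*d^5) = -10*A^18 - 50*A^14 - 100*A^10 - 100*A^6 - 50*A^2 - 10*A^-2
  A^6 * (45*d^4) = 45*A^14 + 180*A^10 + 270*A^6 + 180*A^2 + 45*A^-2
  A^4 * (118*d^3 + 2*d^5) = -2*A^14 - 128*A^10 - 374*A^6 - 374*A^2 - 128*A^-2 - 2*A^-6
  A^2 * (193*d^2 + 17*d^4) = 17*A^10 + 261*A^6 + 488*A^2 + 261*A^-2 + 17*A^-6
  A^0 * (192*d + 59*d^3 + d^5) = -A^10 - 64*A^6 - 379*A^2 - 379*A^-2 - 64*A^-6 - A^-10
  A^-2 * (95 + 108*d^2 + 7*d^4) = 7*A^6 + 136*A^2 + 353*A^-2 + 136*A^-6 + 7*A^-10
  A^-4 * (95*d + 25*d^3) = -25*A^2 - 170*A^-2 - 170*A^-6 - 25*A^-10
  A^-6 * (43*d^2 + 2*d^4) = 2*A^2 + 51*A^-2 + 98*A^-6 + 51*A^-10 + 2*A^-14
  A^-8 * (10*d^3) = -10*A^-2 - 30*A^-6 - 30*A^-10 - 10*A^-14
  A^-10 * (d^4) = A^-2 + 4*A^-6 + 6*A^-10 + 4*A^-14 + A^-18
Summing the groups: <K> = A^22 - 4*A^18 + 8*A^14 - 12*A^10 + 15*A^6 - 16*A^2 + 15*A^-2 - 11*A^-6 + 8*A^-10 - 4*A^-14 + A^-18
Normalise by the writhe: (-A^3)^(-w) = (-A^3)^(2) = A^6, so f(A) = A^6 * <K> = A^28 - 4*A^24 + 8*A^20 - 12*A^16 + 15*A^12 - 16*A^8 + 15*A^4 - 11 + 8*A^-4 - 4*A^-8 + A^-12.
Substitute A = t^(-1/4), i.e. A^e → t^(-e/4): V(t) = t^3 - 4*t^2 + 8*t - 11 + 15*t^-1 - 16*t^-2 + 15*t^-3 - 12*t^-4 + 8*t^-5 - 4*t^-6 + t^-7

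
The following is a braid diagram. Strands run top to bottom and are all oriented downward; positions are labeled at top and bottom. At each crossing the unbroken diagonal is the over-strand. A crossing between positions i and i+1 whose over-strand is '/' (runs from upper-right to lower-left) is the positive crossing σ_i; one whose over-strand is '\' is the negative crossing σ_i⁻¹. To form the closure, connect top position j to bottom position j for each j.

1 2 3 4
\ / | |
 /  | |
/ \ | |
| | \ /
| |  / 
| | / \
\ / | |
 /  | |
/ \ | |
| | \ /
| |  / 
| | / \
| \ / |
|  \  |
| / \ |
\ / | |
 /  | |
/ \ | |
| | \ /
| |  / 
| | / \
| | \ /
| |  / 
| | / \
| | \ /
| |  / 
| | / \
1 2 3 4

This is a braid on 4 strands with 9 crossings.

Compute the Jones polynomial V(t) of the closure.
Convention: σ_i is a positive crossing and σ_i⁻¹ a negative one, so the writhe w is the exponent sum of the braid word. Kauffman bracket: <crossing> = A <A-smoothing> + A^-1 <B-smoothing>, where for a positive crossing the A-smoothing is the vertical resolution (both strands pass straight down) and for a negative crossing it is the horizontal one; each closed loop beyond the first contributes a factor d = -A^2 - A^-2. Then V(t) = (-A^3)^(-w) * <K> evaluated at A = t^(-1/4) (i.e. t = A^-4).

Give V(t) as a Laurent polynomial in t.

t^11 - 2*t^10 + 2*t^9 - 3*t^8 + 2*t^7 - 2*t^6 + 2*t^5 + t^3

Derivation:
Reading the diagram top to bottom ('/'-over between positions i,i+1 = s_i, '\'-over = s_i^-1): braid word = s1 s3 s1 s3 s2^-1 s1 s3 s3 s3.
Braid: s1 s3 s1 s3 s2^-1 s1 s3 s3 s3 on 4 strands, 9 crossings.
Writhe w = (#positive) - (#negative) = 8 - 1 = 7.
Computing the Kauffman bracket via state sum. There are 2^9 = 512 states.
Each crossing splits two ways (0=vertical, 1=horizontal). The state's weight is A^(#A-smoothings - #B-smoothings) * d^(loops - 1).
Tabulate the states by total A-exponent and number of loops L (A-exp: L × count):
  A^9: L=3 ×1
  A^7: L=2 ×8, L=4 ×1
  A^5: L=1 ×15, L=3 ×21
  A^3: L=2 ×60, L=4 ×24
  A^1: L=3 ×110, L=5 ×16
  A^-1: L=4 ×120, L=6 ×6
  A^-3: L=5 ×83, L=7 ×1
  A^-5: L=6 ×36
  A^-7: L=7 ×9
  A^-9: L=8 ×1
Each group contributes A^e * Σ count * d^(L-1):
Powers of d = -A^2 - A^-2: d^2 = A^4 + 2 + A^-4; d^3 = -A^6 - 3*A^2 - 3*A^-2 - A^-6; d^4 = A^8 + 4*A^4 + 6 + 4*A^-4 + A^-8; d^5 = -A^10 - 5*A^6 - 10*A^2 - 10*A^-2 - 5*A^-6 - A^-10; d^6 = A^12 + 6*A^8 + 15*A^4 + 20 + 15*A^-4 + 6*A^-8 + A^-12; d^7 = -A^14 - 7*A^10 - 21*A^6 - 35*A^2 - 35*A^-2 - 21*A^-6 - 7*A^-10 - A^-14.
  A^9 * (d^2) = A^13 + 2*A^9 + A^5
  A^7 * (8*d + d^3) = -A^13 - 11*A^9 - 11*A^5 - A
  A^5 * (15 + 21*d^2) = 21*A^9 + 57*A^5 + 21*A
  A^3 * (60*d + 24*d^3) = -24*A^9 - 132*A^5 - 132*A - 24*A^-3
  A^1 * (110*d^2 + 16*d^4) = 16*A^9 + 174*A^5 + 316*A + 174*A^-3 + 16*A^-7
  A^-1 * (120*d^3 + 6*d^5) = -6*A^9 - 150*A^5 - 420*A - 420*A^-3 - 150*A^-7 - 6*A^-11
  A^-3 * (83*d^4 + d^6) = A^9 + 89*A^5 + 347*A + 518*A^-3 + 347*A^-7 + 89*A^-11 + A^-15
  A^-5 * (36*d^5) = -36*A^5 - 180*A - 360*A^-3 - 360*A^-7 - 180*A^-11 - 36*A^-15
  A^-7 * (9*d^6) = 9*A^5 + 54*A + 135*A^-3 + 180*A^-7 + 135*A^-11 + 54*A^-15 + 9*A^-19
  A^-9 * (d^7) = -A^5 - 7*A - 21*A^-3 - 35*A^-7 - 35*A^-11 - 21*A^-15 - 7*A^-19 - A^-23
Summing the groups: <K> = -A^9 - 2*A + 2*A^-3 - 2*A^-7 + 3*A^-11 - 2*A^-15 + 2*A^-19 - A^-23
Normalise by the writhe: (-A^3)^(-w) = (-A^3)^(-7) = -A^-21, so f(A) = -A^-21 * <K> = A^-12 + 2*A^-20 - 2*A^-24 + 2*A^-28 - 3*A^-32 + 2*A^-36 - 2*A^-40 + A^-44.
Substitute A = t^(-1/4), i.e. A^e → t^(-e/4): V(t) = t^11 - 2*t^10 + 2*t^9 - 3*t^8 + 2*t^7 - 2*t^6 + 2*t^5 + t^3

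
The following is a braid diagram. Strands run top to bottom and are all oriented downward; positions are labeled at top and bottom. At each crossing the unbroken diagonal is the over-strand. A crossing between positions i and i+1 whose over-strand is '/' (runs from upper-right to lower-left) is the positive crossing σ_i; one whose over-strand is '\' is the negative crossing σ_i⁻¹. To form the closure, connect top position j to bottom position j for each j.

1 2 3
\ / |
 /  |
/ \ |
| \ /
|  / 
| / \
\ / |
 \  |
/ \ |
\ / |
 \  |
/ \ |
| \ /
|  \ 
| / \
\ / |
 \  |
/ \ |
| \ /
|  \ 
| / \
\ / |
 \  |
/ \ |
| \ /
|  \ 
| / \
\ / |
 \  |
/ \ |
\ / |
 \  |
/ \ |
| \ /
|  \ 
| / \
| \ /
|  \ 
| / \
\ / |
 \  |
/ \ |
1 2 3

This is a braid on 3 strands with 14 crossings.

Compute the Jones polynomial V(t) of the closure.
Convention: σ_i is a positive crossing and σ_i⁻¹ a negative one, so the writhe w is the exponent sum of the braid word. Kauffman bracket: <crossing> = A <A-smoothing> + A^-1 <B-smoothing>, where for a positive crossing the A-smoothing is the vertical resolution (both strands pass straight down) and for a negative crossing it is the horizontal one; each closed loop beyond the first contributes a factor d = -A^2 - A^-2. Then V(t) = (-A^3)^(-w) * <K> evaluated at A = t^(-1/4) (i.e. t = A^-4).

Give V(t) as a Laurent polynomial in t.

Reading the diagram top to bottom ('/'-over between positions i,i+1 = s_i, '\'-over = s_i^-1): braid word = s1 s2 s1^-1 s1^-1 s2^-1 s1^-1 s2^-1 s1^-1 s2^-1 s1^-1 s1^-1 s2^-1 s2^-1 s1^-1.
The presented braid s1 s2 s1^-1 s1^-1 s2^-1 s1^-1 s2^-1 s1^-1 s2^-1 s1^-1 s1^-1 s2^-1 s2^-1 s1^-1 on 3 strands reduces by inverse Markov moves (closure unchanged at each step):
  Deconjugate: the word is γ·β·γ⁻¹ with γ = s1 (prefix) and γ⁻¹ = s1^-1 (suffix); strip both.
  Deconjugate: the word is γ·β·γ⁻¹ with γ = s2 (prefix) and γ⁻¹ = s2^-1 (suffix); strip both.
Reduced to β = s1^-1 s1^-1 s2^-1 s1^-1 s2^-1 s1^-1 s2^-1 s1^-1 s1^-1 s2^-1 on 3 strands, 10 crossings.
Compute on β:
Braid: s1^-1 s1^-1 s2^-1 s1^-1 s2^-1 s1^-1 s2^-1 s1^-1 s1^-1 s2^-1 on 3 strands, 10 crossings.
Writhe w = (#positive) - (#negative) = 0 - 10 = -10.
State-sum expansion of <K>. There are 2^10 = 1024 states.
Smooth each crossing (0=||, 1=⌣⌢); contribution A^(Σ sign_k(1-2s_k)) * d^(L-1).
Tabulate the states by total A-exponent and number of loops L (A-exp: L × count):
  A^10: L=3 ×1
  A^8: L=2 ×4, L=4 ×6
  A^6: L=1 ×4, L=3 ×30, L=5 ×11
  A^4: L=2 ×48, L=4 ×65, L=6 ×7
  A^2: L=1 ×24, L=3 ×140, L=5 ×45, L=7 ×1
  A^0: L=2 ×129, L=4 ×117, L=6 ×6
  A^-2: L=1 ×43, L=3 ×151, L=5 ×16
  A^-4: L=2 ×96, L=4 ×24
  A^-6: L=1 ×24, L=3 ×21
  A^-8: L=2 ×10
  A^-10: L=3 ×1
Each group contributes A^e * Σ count * d^(L-1):
Powers of d = -A^2 - A^-2: d^2 = A^4 + 2 + A^-4; d^3 = -A^6 - 3*A^2 - 3*A^-2 - A^-6; d^4 = A^8 + 4*A^4 + 6 + 4*A^-4 + A^-8; d^5 = -A^10 - 5*A^6 - 10*A^2 - 10*A^-2 - 5*A^-6 - A^-10; d^6 = A^12 + 6*A^8 + 15*A^4 + 20 + 15*A^-4 + 6*A^-8 + A^-12.
  A^10 * (d^2) = A^14 + 2*A^10 + A^6
  A^8 * (4*d + 6*d^3) = -6*A^14 - 22*A^10 - 22*A^6 - 6*A^2
  A^6 * (4 + 30*d^2 + 11*d^4) = 11*A^14 + 74*A^10 + 130*A^6 + 74*A^2 + 11*A^-2
  A^4 * (48*d + 65*d^3 + 7*d^5) = -7*A^14 - 100*A^10 - 313*A^6 - 313*A^2 - 100*A^-2 - 7*A^-6
  A^2 * (24 + 140*d^2 + 45*d^4 + d^6) = A^14 + 51*A^10 + 335*A^6 + 594*A^2 + 335*A^-2 + 51*A^-6 + A^-10
  A^0 * (129*d + 117*d^3 + 6*d^5) = -6*A^10 - 147*A^6 - 540*A^2 - 540*A^-2 - 147*A^-6 - 6*A^-10
  A^-2 * (43 + 151*d^2 + 16*d^4) = 16*A^6 + 215*A^2 + 441*A^-2 + 215*A^-6 + 16*A^-10
  A^-4 * (96*d + 24*d^3) = -24*A^2 - 168*A^-2 - 168*A^-6 - 24*A^-10
  A^-6 * (24 + 21*d^2) = 21*A^-2 + 66*A^-6 + 21*A^-10
  A^-8 * (10*d) = -10*A^-6 - 10*A^-10
  A^-10 * (d^2) = A^-6 + 2*A^-10 + A^-14
Summing the groups: <K> = -A^10 + A^-6 + A^-14
Normalise by the writhe: (-A^3)^(-w) = (-A^3)^(10) = A^30, so f(A) = A^30 * <K> = -A^40 + A^24 + A^16.
Substitute A = t^(-1/4), i.e. A^e → t^(-e/4): V(t) = t^-4 + t^-6 - t^-10

Answer: t^-4 + t^-6 - t^-10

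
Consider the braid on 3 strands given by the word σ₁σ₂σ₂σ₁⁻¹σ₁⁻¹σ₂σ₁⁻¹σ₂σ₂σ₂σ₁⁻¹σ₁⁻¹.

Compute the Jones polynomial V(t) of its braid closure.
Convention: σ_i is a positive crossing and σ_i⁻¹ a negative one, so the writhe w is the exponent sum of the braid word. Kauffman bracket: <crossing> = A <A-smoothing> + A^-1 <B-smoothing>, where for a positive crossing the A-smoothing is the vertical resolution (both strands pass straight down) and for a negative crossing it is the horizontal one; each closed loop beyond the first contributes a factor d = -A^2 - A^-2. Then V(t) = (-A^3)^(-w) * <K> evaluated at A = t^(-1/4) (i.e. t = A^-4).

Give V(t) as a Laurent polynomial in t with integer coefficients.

The presented braid s1 s2 s2 s1^-1 s1^-1 s2 s1^-1 s2 s2 s2 s1^-1 s1^-1 on 3 strands reduces by inverse Markov moves (closure unchanged at each step):
  Deconjugate: the word is γ·β·γ⁻¹ with γ = s1 (prefix) and γ⁻¹ = s1^-1 (suffix); strip both.
Reduced to β = s2 s2 s1^-1 s1^-1 s2 s1^-1 s2 s2 s2 s1^-1 on 3 strands, 10 crossings.
Compute on β:
Braid: s2 s2 s1^-1 s1^-1 s2 s1^-1 s2 s2 s2 s1^-1 on 3 strands, 10 crossings.
Writhe w = (#positive) - (#negative) = 6 - 4 = 2.
State-sum expansion of <K>. There are 2^10 = 1024 states.
For each crossing: s=0 is the vertical smoothing, s=1 horizontal. Crossing k contributes A^(sign_k * (1 - 2*s_k)); loop factor d = -A^2 - A^-2.
Tabulate the states by total A-exponent and number of loops L (A-exp: L × count):
  A^10: L=5 ×1
  A^8: L=4 ×10
  A^6: L=3 ×41, L=5 ×4
  A^4: L=2 ×81, L=4 ×38, L=6 ×1
  A^2: L=1 ×71, L=3 ×117, L=5 ×22
  A^0: L=2 ×154, L=4 ×91, L=6 ×7
  A^-2: L=3 ×168, L=5 ×41, L=7 ×1
  A^-4: L=4 ×110, L=6 ×10
  A^-6: L=5 ×44, L=7 ×1
  A^-8: L=6 ×10
  A^-10: L=7 ×1
Each group contributes A^e * Σ count * d^(L-1):
Powers of d = -A^2 - A^-2: d^2 = A^4 + 2 + A^-4; d^3 = -A^6 - 3*A^2 - 3*A^-2 - A^-6; d^4 = A^8 + 4*A^4 + 6 + 4*A^-4 + A^-8; d^5 = -A^10 - 5*A^6 - 10*A^2 - 10*A^-2 - 5*A^-6 - A^-10; d^6 = A^12 + 6*A^8 + 15*A^4 + 20 + 15*A^-4 + 6*A^-8 + A^-12.
  A^10 * (d^4) = A^18 + 4*A^14 + 6*A^10 + 4*A^6 + A^2
  A^8 * (10*d^3) = -10*A^14 - 30*A^10 - 30*A^6 - 10*A^2
  A^6 * (41*d^2 + 4*d^4) = 4*A^14 + 57*A^10 + 106*A^6 + 57*A^2 + 4*A^-2
  A^4 * (81*d + 38*d^3 + d^5) = -A^14 - 43*A^10 - 205*A^6 - 205*A^2 - 43*A^-2 - A^-6
  A^2 * (71 + 117*d^2 + 22*d^4) = 22*A^10 + 205*A^6 + 437*A^2 + 205*A^-2 + 22*A^-6
  A^0 * (154*d + 91*d^3 + 7*d^5) = -7*A^10 - 126*A^6 - 497*A^2 - 497*A^-2 - 126*A^-6 - 7*A^-10
  A^-2 * (168*d^2 + 41*d^4 + d^6) = A^10 + 47*A^6 + 347*A^2 + 602*A^-2 + 347*A^-6 + 47*A^-10 + A^-14
  A^-4 * (110*d^3 + 10*d^5) = -10*A^6 - 160*A^2 - 430*A^-2 - 430*A^-6 - 160*A^-10 - 10*A^-14
  A^-6 * (44*d^4 + d^6) = A^6 + 50*A^2 + 191*A^-2 + 284*A^-6 + 191*A^-10 + 50*A^-14 + A^-18
  A^-8 * (10*d^5) = -10*A^2 - 50*A^-2 - 100*A^-6 - 100*A^-10 - 50*A^-14 - 10*A^-18
  A^-10 * (d^6) = A^2 + 6*A^-2 + 15*A^-6 + 20*A^-10 + 15*A^-14 + 6*A^-18 + A^-22
Summing the groups: <K> = A^18 - 3*A^14 + 6*A^10 - 8*A^6 + 11*A^2 - 12*A^-2 + 11*A^-6 - 9*A^-10 + 6*A^-14 - 3*A^-18 + A^-22
Normalise by the writhe: (-A^3)^(-w) = (-A^3)^(-2) = A^-6, so f(A) = A^-6 * <K> = A^12 - 3*A^8 + 6*A^4 - 8 + 11*A^-4 - 12*A^-8 + 11*A^-12 - 9*A^-16 + 6*A^-20 - 3*A^-24 + A^-28.
Substitute A = t^(-1/4), i.e. A^e → t^(-e/4): V(t) = t^7 - 3*t^6 + 6*t^5 - 9*t^4 + 11*t^3 - 12*t^2 + 11*t - 8 + 6*t^-1 - 3*t^-2 + t^-3

Answer: t^7 - 3*t^6 + 6*t^5 - 9*t^4 + 11*t^3 - 12*t^2 + 11*t - 8 + 6*t^-1 - 3*t^-2 + t^-3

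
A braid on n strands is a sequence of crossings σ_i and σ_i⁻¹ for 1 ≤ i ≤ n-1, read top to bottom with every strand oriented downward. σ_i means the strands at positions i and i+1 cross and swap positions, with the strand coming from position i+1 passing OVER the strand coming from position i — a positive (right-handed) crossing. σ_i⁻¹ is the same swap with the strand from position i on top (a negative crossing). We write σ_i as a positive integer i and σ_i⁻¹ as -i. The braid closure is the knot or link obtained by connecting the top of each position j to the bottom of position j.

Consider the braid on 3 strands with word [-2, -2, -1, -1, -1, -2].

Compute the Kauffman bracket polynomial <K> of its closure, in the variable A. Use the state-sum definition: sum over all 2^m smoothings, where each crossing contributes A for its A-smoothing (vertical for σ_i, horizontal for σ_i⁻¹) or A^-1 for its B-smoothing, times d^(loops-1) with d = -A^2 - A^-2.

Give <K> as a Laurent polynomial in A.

A^14 - 2*A^10 + A^6 - 2*A^2 + 2*A^-2 + A^-10

Derivation:
Braid: s2^-1 s2^-1 s1^-1 s1^-1 s1^-1 s2^-1 on 3 strands, 6 crossings.
Writhe w = (#positive) - (#negative) = 0 - 6 = -6.
State-sum expansion of <K>. There are 2^6 = 64 states.
Smooth each crossing (0=||, 1=⌣⌢); contribution A^(Σ sign_k(1-2s_k)) * d^(L-1).
Tabulate the states by total A-exponent and number of loops L (A-exp: L × count):
  A^6: L=5 ×1
  A^4: L=4 ×6
  A^2: L=3 ×15
  A^0: L=2 ×18, L=4 ×2
  A^-2: L=1 ×9, L=3 ×6
  A^-4: L=2 ×6
  A^-6: L=3 ×1
Each group contributes A^e * Σ count * d^(L-1):
Powers of d = -A^2 - A^-2: d^2 = A^4 + 2 + A^-4; d^3 = -A^6 - 3*A^2 - 3*A^-2 - A^-6; d^4 = A^8 + 4*A^4 + 6 + 4*A^-4 + A^-8.
  A^6 * (d^4) = A^14 + 4*A^10 + 6*A^6 + 4*A^2 + A^-2
  A^4 * (6*d^3) = -6*A^10 - 18*A^6 - 18*A^2 - 6*A^-2
  A^2 * (15*d^2) = 15*A^6 + 30*A^2 + 15*A^-2
  A^0 * (18*d + 2*d^3) = -2*A^6 - 24*A^2 - 24*A^-2 - 2*A^-6
  A^-2 * (9 + 6*d^2) = 6*A^2 + 21*A^-2 + 6*A^-6
  A^-4 * (6*d) = -6*A^-2 - 6*A^-6
  A^-6 * (d^2) = A^-2 + 2*A^-6 + A^-10
Summing the groups: <K> = A^14 - 2*A^10 + A^6 - 2*A^2 + 2*A^-2 + A^-10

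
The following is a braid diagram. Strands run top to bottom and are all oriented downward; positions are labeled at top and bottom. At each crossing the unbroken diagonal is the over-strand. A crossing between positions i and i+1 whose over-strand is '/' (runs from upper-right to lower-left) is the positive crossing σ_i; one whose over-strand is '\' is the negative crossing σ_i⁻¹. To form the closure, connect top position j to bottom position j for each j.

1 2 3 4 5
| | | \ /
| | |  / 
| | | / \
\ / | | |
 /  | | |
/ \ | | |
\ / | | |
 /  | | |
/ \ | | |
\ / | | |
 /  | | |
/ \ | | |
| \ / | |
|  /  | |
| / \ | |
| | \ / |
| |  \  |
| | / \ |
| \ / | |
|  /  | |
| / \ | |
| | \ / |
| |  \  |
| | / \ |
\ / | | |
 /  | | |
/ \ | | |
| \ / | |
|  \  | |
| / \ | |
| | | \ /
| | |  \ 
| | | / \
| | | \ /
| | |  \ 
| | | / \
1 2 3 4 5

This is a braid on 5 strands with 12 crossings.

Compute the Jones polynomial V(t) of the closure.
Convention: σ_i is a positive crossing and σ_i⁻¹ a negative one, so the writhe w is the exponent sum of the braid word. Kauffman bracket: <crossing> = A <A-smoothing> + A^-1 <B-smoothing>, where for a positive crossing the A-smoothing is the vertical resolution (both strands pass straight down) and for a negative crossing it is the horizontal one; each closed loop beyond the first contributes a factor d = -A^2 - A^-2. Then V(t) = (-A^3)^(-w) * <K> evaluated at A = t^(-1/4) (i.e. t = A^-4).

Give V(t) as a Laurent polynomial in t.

t^7 - 2*t^6 + 3*t^5 - 4*t^4 + 4*t^3 - 4*t^2 + 3*t - 1 + t^-1

Derivation:
Reading the diagram top to bottom ('/'-over between positions i,i+1 = s_i, '\'-over = s_i^-1): braid word = s4 s1 s1 s1 s2 s3^-1 s2 s3^-1 s1 s2^-1 s4^-1 s4^-1.
The presented braid s4 s1 s1 s1 s2 s3^-1 s2 s3^-1 s1 s2^-1 s4^-1 s4^-1 on 5 strands reduces by inverse Markov moves (closure unchanged at each step):
  Deconjugate: the word is γ·β·γ⁻¹ with γ = s4 (prefix) and γ⁻¹ = s4^-1 (suffix); strip both.
  Destabilize: the word has the form β·s4^-1 where s4^-1 occurs only as the final letter (β ∈ B_4); drop it and the last strand → 4 strands.
Reduced to β = s1 s1 s1 s2 s3^-1 s2 s3^-1 s1 s2^-1 on 4 strands, 9 crossings.
Compute on β:
Braid: s1 s1 s1 s2 s3^-1 s2 s3^-1 s1 s2^-1 on 4 strands, 9 crossings.
Writhe w = (#positive) - (#negative) = 6 - 3 = 3.
State-sum expansion of <K>. There are 2^9 = 512 states.
For each crossing: s=0 is the vertical smoothing, s=1 horizontal. Crossing k contributes A^(sign_k * (1 - 2*s_k)); loop factor d = -A^2 - A^-2.
Tabulate the states by total A-exponent and number of loops L (A-exp: L × count):
  A^9: L=3 ×1
  A^7: L=2 ×7, L=4 ×2
  A^5: L=1 ×12, L=3 ×24
  A^3: L=2 ×66, L=4 ×18
  A^1: L=1 ×35, L=3 ×84, L=5 ×7
  A^-1: L=2 ×73, L=4 ×52, L=6 ×1
  A^-3: L=3 ×68, L=5 ×16
  A^-5: L=4 ×34, L=6 ×2
  A^-7: L=5 ×9
  A^-9: L=6 ×1
Each group contributes A^e * Σ count * d^(L-1):
Powers of d = -A^2 - A^-2: d^2 = A^4 + 2 + A^-4; d^3 = -A^6 - 3*A^2 - 3*A^-2 - A^-6; d^4 = A^8 + 4*A^4 + 6 + 4*A^-4 + A^-8; d^5 = -A^10 - 5*A^6 - 10*A^2 - 10*A^-2 - 5*A^-6 - A^-10.
  A^9 * (d^2) = A^13 + 2*A^9 + A^5
  A^7 * (7*d + 2*d^3) = -2*A^13 - 13*A^9 - 13*A^5 - 2*A
  A^5 * (12 + 24*d^2) = 24*A^9 + 60*A^5 + 24*A
  A^3 * (66*d + 18*d^3) = -18*A^9 - 120*A^5 - 120*A - 18*A^-3
  A^1 * (35 + 84*d^2 + 7*d^4) = 7*A^9 + 112*A^5 + 245*A + 112*A^-3 + 7*A^-7
  A^-1 * (73*d + 52*d^3 + d^5) = -A^9 - 57*A^5 - 239*A - 239*A^-3 - 57*A^-7 - A^-11
  A^-3 * (68*d^2 + 16*d^4) = 16*A^5 + 132*A + 232*A^-3 + 132*A^-7 + 16*A^-11
  A^-5 * (34*d^3 + 2*d^5) = -2*A^5 - 44*A - 122*A^-3 - 122*A^-7 - 44*A^-11 - 2*A^-15
  A^-7 * (9*d^4) = 9*A + 36*A^-3 + 54*A^-7 + 36*A^-11 + 9*A^-15
  A^-9 * (d^5) = -A - 5*A^-3 - 10*A^-7 - 10*A^-11 - 5*A^-15 - A^-19
Summing the groups: <K> = -A^13 + A^9 - 3*A^5 + 4*A - 4*A^-3 + 4*A^-7 - 3*A^-11 + 2*A^-15 - A^-19
Normalise by the writhe: (-A^3)^(-w) = (-A^3)^(-3) = -A^-9, so f(A) = -A^-9 * <K> = A^4 - 1 + 3*A^-4 - 4*A^-8 + 4*A^-12 - 4*A^-16 + 3*A^-20 - 2*A^-24 + A^-28.
Substitute A = t^(-1/4), i.e. A^e → t^(-e/4): V(t) = t^7 - 2*t^6 + 3*t^5 - 4*t^4 + 4*t^3 - 4*t^2 + 3*t - 1 + t^-1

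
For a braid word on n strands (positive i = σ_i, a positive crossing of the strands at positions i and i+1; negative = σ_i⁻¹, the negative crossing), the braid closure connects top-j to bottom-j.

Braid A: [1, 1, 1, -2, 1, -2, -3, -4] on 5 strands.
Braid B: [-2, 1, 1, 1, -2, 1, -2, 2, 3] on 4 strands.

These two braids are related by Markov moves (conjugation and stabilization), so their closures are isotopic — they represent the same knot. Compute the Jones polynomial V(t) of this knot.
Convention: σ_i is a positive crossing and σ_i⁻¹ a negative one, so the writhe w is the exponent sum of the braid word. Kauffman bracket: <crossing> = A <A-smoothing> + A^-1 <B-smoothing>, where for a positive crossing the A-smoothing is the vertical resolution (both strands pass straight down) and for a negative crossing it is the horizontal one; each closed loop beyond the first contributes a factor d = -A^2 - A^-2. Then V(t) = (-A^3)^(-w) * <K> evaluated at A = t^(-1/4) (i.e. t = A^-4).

Markov-equivalent braids have isotopic closures, hence identical knot invariants. Strip the Markov moves from each word to reach a common short braid β, then compute V(t) once on β.
Braid A: s1 s1 s1 s2^-1 s1 s2^-1 s3^-1 s4^-1 on 5 strands reduces by inverse Markov moves (closure unchanged at each step):
  Destabilize: the word has the form β·s4^-1 where s4^-1 occurs only as the final letter (β ∈ B_4); drop it and the last strand → 4 strands.
  Destabilize: the word has the form β·s3^-1 where s3^-1 occurs only as the final letter (β ∈ B_3); drop it and the last strand → 3 strands.
Reduced to β = s1 s1 s1 s2^-1 s1 s2^-1 on 3 strands, 6 crossings.
Braid B: s2^-1 s1 s1 s1 s2^-1 s1 s2^-1 s2 s3 on 4 strands reduces by inverse Markov moves (closure unchanged at each step):
  Destabilize: the word has the form β·s3 where s3 occurs only as the final letter (β ∈ B_3); drop it and the last strand → 3 strands.
  Deconjugate: the word is γ·β·γ⁻¹ with γ = s2^-1 (prefix) and γ⁻¹ = s2 (suffix); strip both.
Reduced to β = s1 s1 s1 s2^-1 s1 s2^-1 on 3 strands, 6 crossings.
Both give the same β = s1 s1 s1 s2^-1 s1 s2^-1 on 3 strands, so one state sum suffices:
Braid: s1 s1 s1 s2^-1 s1 s2^-1 on 3 strands, 6 crossings.
Writhe w = (#positive) - (#negative) = 4 - 2 = 2.
Enumerate smoothing states for the bracket polynomial. There are 2^6 = 64 states.
For each crossing: s=0 is the vertical smoothing, s=1 horizontal. Crossing k contributes A^(sign_k * (1 - 2*s_k)); loop factor d = -A^2 - A^-2.
Tabulate the states by total A-exponent and number of loops L (A-exp: L × count):
  A^6: L=3 ×1
  A^4: L=2 ×6
  A^2: L=1 ×11, L=3 ×4
  A^0: L=2 ×19, L=4 ×1
  A^-2: L=3 ×15
  A^-4: L=4 ×6
  A^-6: L=5 ×1
Each group contributes A^e * Σ count * d^(L-1):
Powers of d = -A^2 - A^-2: d^2 = A^4 + 2 + A^-4; d^3 = -A^6 - 3*A^2 - 3*A^-2 - A^-6; d^4 = A^8 + 4*A^4 + 6 + 4*A^-4 + A^-8.
  A^6 * (d^2) = A^10 + 2*A^6 + A^2
  A^4 * (6*d) = -6*A^6 - 6*A^2
  A^2 * (11 + 4*d^2) = 4*A^6 + 19*A^2 + 4*A^-2
  A^0 * (19*d + d^3) = -A^6 - 22*A^2 - 22*A^-2 - A^-6
  A^-2 * (15*d^2) = 15*A^2 + 30*A^-2 + 15*A^-6
  A^-4 * (6*d^3) = -6*A^2 - 18*A^-2 - 18*A^-6 - 6*A^-10
  A^-6 * (d^4) = A^2 + 4*A^-2 + 6*A^-6 + 4*A^-10 + A^-14
Summing the groups: <K> = A^10 - A^6 + 2*A^2 - 2*A^-2 + 2*A^-6 - 2*A^-10 + A^-14
Normalise by the writhe: (-A^3)^(-w) = (-A^3)^(-2) = A^-6, so f(A) = A^-6 * <K> = A^4 - 1 + 2*A^-4 - 2*A^-8 + 2*A^-12 - 2*A^-16 + A^-20.
Substitute A = t^(-1/4), i.e. A^e → t^(-e/4): V(t) = t^5 - 2*t^4 + 2*t^3 - 2*t^2 + 2*t - 1 + t^-1

Answer: t^5 - 2*t^4 + 2*t^3 - 2*t^2 + 2*t - 1 + t^-1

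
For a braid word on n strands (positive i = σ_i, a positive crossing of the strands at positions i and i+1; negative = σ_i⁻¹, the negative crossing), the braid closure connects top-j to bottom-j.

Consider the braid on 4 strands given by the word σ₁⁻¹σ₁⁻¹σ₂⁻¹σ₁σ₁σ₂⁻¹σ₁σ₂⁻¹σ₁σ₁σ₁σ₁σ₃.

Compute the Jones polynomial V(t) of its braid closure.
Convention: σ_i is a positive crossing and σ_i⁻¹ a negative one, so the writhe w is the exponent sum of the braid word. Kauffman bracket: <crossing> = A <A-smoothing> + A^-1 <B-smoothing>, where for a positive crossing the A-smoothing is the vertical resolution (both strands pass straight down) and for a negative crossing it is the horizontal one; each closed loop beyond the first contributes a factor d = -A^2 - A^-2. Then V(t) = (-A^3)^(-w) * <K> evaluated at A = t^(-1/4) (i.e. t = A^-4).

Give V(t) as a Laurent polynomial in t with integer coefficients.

The presented braid s1^-1 s1^-1 s2^-1 s1 s1 s2^-1 s1 s2^-1 s1 s1 s1 s1 s3 on 4 strands reduces by inverse Markov moves (closure unchanged at each step):
  Destabilize: the word has the form β·s3 where s3 occurs only as the final letter (β ∈ B_3); drop it and the last strand → 3 strands.
  Deconjugate: the word is γ·β·γ⁻¹ with γ = s1^-1 s1^-1 (prefix) and γ⁻¹ = s1 s1 (suffix); strip both.
Reduced to β = s2^-1 s1 s1 s2^-1 s1 s2^-1 s1 s1 on 3 strands, 8 crossings.
Compute on β:
Braid: s2^-1 s1 s1 s2^-1 s1 s2^-1 s1 s1 on 3 strands, 8 crossings.
Writhe w = (#positive) - (#negative) = 5 - 3 = 2.
State-sum expansion of <K>. There are 2^8 = 256 states.
Smooth each crossing (0=||, 1=⌣⌢); contribution A^(Σ sign_k(1-2s_k)) * d^(L-1).
Tabulate the states by total A-exponent and number of loops L (A-exp: L × count):
  A^8: L=4 ×1
  A^6: L=3 ×8
  A^4: L=2 ×26, L=4 ×2
  A^2: L=1 ×35, L=3 ×21
  A^0: L=2 ×63, L=4 ×7
  A^-2: L=3 ×55, L=5 ×1
  A^-4: L=4 ×28
  A^-6: L=5 ×8
  A^-8: L=6 ×1
Each group contributes A^e * Σ count * d^(L-1):
Powers of d = -A^2 - A^-2: d^2 = A^4 + 2 + A^-4; d^3 = -A^6 - 3*A^2 - 3*A^-2 - A^-6; d^4 = A^8 + 4*A^4 + 6 + 4*A^-4 + A^-8; d^5 = -A^10 - 5*A^6 - 10*A^2 - 10*A^-2 - 5*A^-6 - A^-10.
  A^8 * (d^3) = -A^14 - 3*A^10 - 3*A^6 - A^2
  A^6 * (8*d^2) = 8*A^10 + 16*A^6 + 8*A^2
  A^4 * (26*d + 2*d^3) = -2*A^10 - 32*A^6 - 32*A^2 - 2*A^-2
  A^2 * (35 + 21*d^2) = 21*A^6 + 77*A^2 + 21*A^-2
  A^0 * (63*d + 7*d^3) = -7*A^6 - 84*A^2 - 84*A^-2 - 7*A^-6
  A^-2 * (55*d^2 + d^4) = A^6 + 59*A^2 + 116*A^-2 + 59*A^-6 + A^-10
  A^-4 * (28*d^3) = -28*A^2 - 84*A^-2 - 84*A^-6 - 28*A^-10
  A^-6 * (8*d^4) = 8*A^2 + 32*A^-2 + 48*A^-6 + 32*A^-10 + 8*A^-14
  A^-8 * (d^5) = -A^2 - 5*A^-2 - 10*A^-6 - 10*A^-10 - 5*A^-14 - A^-18
Summing the groups: <K> = -A^14 + 3*A^10 - 4*A^6 + 6*A^2 - 6*A^-2 + 6*A^-6 - 5*A^-10 + 3*A^-14 - A^-18
Normalise by the writhe: (-A^3)^(-w) = (-A^3)^(-2) = A^-6, so f(A) = A^-6 * <K> = -A^8 + 3*A^4 - 4 + 6*A^-4 - 6*A^-8 + 6*A^-12 - 5*A^-16 + 3*A^-20 - A^-24.
Substitute A = t^(-1/4), i.e. A^e → t^(-e/4): V(t) = -t^6 + 3*t^5 - 5*t^4 + 6*t^3 - 6*t^2 + 6*t - 4 + 3*t^-1 - t^-2

Answer: -t^6 + 3*t^5 - 5*t^4 + 6*t^3 - 6*t^2 + 6*t - 4 + 3*t^-1 - t^-2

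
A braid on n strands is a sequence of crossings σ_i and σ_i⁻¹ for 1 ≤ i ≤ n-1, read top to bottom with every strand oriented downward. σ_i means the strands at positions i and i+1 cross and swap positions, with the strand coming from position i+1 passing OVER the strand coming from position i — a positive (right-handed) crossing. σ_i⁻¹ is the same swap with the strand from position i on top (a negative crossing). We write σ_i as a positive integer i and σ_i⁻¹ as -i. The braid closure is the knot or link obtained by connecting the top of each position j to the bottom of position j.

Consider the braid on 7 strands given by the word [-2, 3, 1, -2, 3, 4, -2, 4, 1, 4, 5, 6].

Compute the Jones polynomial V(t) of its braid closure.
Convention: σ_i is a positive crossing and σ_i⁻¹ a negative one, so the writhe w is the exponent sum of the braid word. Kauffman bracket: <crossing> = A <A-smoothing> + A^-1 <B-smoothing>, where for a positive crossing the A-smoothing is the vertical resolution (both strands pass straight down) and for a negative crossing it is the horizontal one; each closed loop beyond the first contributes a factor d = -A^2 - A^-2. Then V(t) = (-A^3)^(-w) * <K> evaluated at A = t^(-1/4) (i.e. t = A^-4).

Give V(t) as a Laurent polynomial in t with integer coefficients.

-t^8 + 3*t^7 - 5*t^6 + 8*t^5 - 10*t^4 + 10*t^3 - 10*t^2 + 8*t - 4 + 3*t^-1 - t^-2

Derivation:
The presented braid s2^-1 s3 s1 s2^-1 s3 s4 s2^-1 s4 s1 s4 s5 s6 on 7 strands reduces by inverse Markov moves (closure unchanged at each step):
  Destabilize: the word has the form β·s6 where s6 occurs only as the final letter (β ∈ B_6); drop it and the last strand → 6 strands.
  Destabilize: the word has the form β·s5 where s5 occurs only as the final letter (β ∈ B_5); drop it and the last strand → 5 strands.
Reduced to β = s2^-1 s3 s1 s2^-1 s3 s4 s2^-1 s4 s1 s4 on 5 strands, 10 crossings.
Compute on β:
Braid: s2^-1 s3 s1 s2^-1 s3 s4 s2^-1 s4 s1 s4 on 5 strands, 10 crossings.
Writhe w = (#positive) - (#negative) = 7 - 3 = 4.
State-sum expansion of <K>. There are 2^10 = 1024 states.
Each crossing splits two ways (0=vertical, 1=horizontal). The state's weight is A^(#A-smoothings - #B-smoothings) * d^(loops - 1).
Tabulate the states by total A-exponent and number of loops L (A-exp: L × count):
  A^10: L=6 ×1
  A^8: L=5 ×10
  A^6: L=4 ×42, L=6 ×3
  A^4: L=3 ×95, L=5 ×24, L=7 ×1
  A^2: L=2 ×117, L=4 ×86, L=6 ×7
  A^0: L=1 ×63, L=3 ×157, L=5 ×32
  A^-2: L=2 ×120, L=4 ×87, L=6 ×3
  A^-4: L=3 ×99, L=5 ×21
  A^-6: L=4 ×43, L=6 ×2
  A^-8: L=5 ×10
  A^-10: L=6 ×1
Each group contributes A^e * Σ count * d^(L-1):
Powers of d = -A^2 - A^-2: d^2 = A^4 + 2 + A^-4; d^3 = -A^6 - 3*A^2 - 3*A^-2 - A^-6; d^4 = A^8 + 4*A^4 + 6 + 4*A^-4 + A^-8; d^5 = -A^10 - 5*A^6 - 10*A^2 - 10*A^-2 - 5*A^-6 - A^-10; d^6 = A^12 + 6*A^8 + 15*A^4 + 20 + 15*A^-4 + 6*A^-8 + A^-12.
  A^10 * (d^5) = -A^20 - 5*A^16 - 10*A^12 - 10*A^8 - 5*A^4 - 1
  A^8 * (10*d^4) = 10*A^16 + 40*A^12 + 60*A^8 + 40*A^4 + 10
  A^6 * (42*d^3 + 3*d^5) = -3*A^16 - 57*A^12 - 156*A^8 - 156*A^4 - 57 - 3*A^-4
  A^4 * (95*d^2 + 24*d^4 + d^6) = A^16 + 30*A^12 + 206*A^8 + 354*A^4 + 206 + 30*A^-4 + A^-8
  A^2 * (117*d + 86*d^3 + 7*d^5) = -7*A^12 - 121*A^8 - 445*A^4 - 445 - 121*A^-4 - 7*A^-8
  A^0 * (63 + 157*d^2 + 32*d^4) = 32*A^8 + 285*A^4 + 569 + 285*A^-4 + 32*A^-8
  A^-2 * (120*d + 87*d^3 + 3*d^5) = -3*A^8 - 102*A^4 - 411 - 411*A^-4 - 102*A^-8 - 3*A^-12
  A^-4 * (99*d^2 + 21*d^4) = 21*A^4 + 183 + 324*A^-4 + 183*A^-8 + 21*A^-12
  A^-6 * (43*d^3 + 2*d^5) = -2*A^4 - 53 - 149*A^-4 - 149*A^-8 - 53*A^-12 - 2*A^-16
  A^-8 * (10*d^4) = 10 + 40*A^-4 + 60*A^-8 + 40*A^-12 + 10*A^-16
  A^-10 * (d^5) = -1 - 5*A^-4 - 10*A^-8 - 10*A^-12 - 5*A^-16 - A^-20
Summing the groups: <K> = -A^20 + 3*A^16 - 4*A^12 + 8*A^8 - 10*A^4 + 10 - 10*A^-4 + 8*A^-8 - 5*A^-12 + 3*A^-16 - A^-20
Normalise by the writhe: (-A^3)^(-w) = (-A^3)^(-4) = A^-12, so f(A) = A^-12 * <K> = -A^8 + 3*A^4 - 4 + 8*A^-4 - 10*A^-8 + 10*A^-12 - 10*A^-16 + 8*A^-20 - 5*A^-24 + 3*A^-28 - A^-32.
Substitute A = t^(-1/4), i.e. A^e → t^(-e/4): V(t) = -t^8 + 3*t^7 - 5*t^6 + 8*t^5 - 10*t^4 + 10*t^3 - 10*t^2 + 8*t - 4 + 3*t^-1 - t^-2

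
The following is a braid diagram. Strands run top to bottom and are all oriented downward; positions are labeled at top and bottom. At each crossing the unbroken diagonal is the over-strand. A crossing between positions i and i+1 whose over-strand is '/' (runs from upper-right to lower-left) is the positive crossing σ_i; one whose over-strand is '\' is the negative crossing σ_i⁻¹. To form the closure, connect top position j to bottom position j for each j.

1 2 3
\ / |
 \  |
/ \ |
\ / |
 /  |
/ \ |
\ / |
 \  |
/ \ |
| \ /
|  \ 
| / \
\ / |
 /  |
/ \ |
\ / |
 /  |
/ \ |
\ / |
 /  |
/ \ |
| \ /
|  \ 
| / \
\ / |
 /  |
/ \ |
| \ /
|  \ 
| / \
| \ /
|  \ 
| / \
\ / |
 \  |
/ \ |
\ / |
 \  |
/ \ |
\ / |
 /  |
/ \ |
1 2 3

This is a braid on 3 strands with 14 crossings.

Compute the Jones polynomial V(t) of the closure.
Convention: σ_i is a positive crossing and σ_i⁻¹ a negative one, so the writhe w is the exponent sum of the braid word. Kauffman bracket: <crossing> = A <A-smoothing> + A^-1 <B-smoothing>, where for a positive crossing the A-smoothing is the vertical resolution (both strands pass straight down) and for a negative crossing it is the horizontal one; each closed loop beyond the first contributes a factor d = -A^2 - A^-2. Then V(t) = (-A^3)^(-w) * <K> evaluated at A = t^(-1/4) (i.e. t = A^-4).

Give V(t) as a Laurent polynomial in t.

Reading the diagram top to bottom ('/'-over between positions i,i+1 = s_i, '\'-over = s_i^-1): braid word = s1^-1 s1 s1^-1 s2^-1 s1 s1 s1 s2^-1 s1 s2^-1 s2^-1 s1^-1 s1^-1 s1.
The presented braid s1^-1 s1 s1^-1 s2^-1 s1 s1 s1 s2^-1 s1 s2^-1 s2^-1 s1^-1 s1^-1 s1 on 3 strands reduces by inverse Markov moves (closure unchanged at each step):
  Deconjugate: the word is γ·β·γ⁻¹ with γ = s1^-1 s1 (prefix) and γ⁻¹ = s1^-1 s1 (suffix); strip both.
Reduced to β = s1^-1 s2^-1 s1 s1 s1 s2^-1 s1 s2^-1 s2^-1 s1^-1 on 3 strands, 10 crossings.
Compute on β:
Braid: s1^-1 s2^-1 s1 s1 s1 s2^-1 s1 s2^-1 s2^-1 s1^-1 on 3 strands, 10 crossings.
Writhe w = (#positive) - (#negative) = 4 - 6 = -2.
State-sum expansion of <K>. There are 2^10 = 1024 states.
Smooth each crossing (0=||, 1=⌣⌢); contribution A^(Σ sign_k(1-2s_k)) * d^(L-1).
Tabulate the states by total A-exponent and number of loops L (A-exp: L × count):
  A^10: L=5 ×1
  A^8: L=4 ×10
  A^6: L=3 ×38, L=5 ×7
  A^4: L=2 ×67, L=4 ×49, L=6 ×4
  A^2: L=1 ×46, L=3 ×130, L=5 ×33, L=7 ×1
  A^0: L=2 ×131, L=4 ×110, L=6 ×11
  A^-2: L=1 ×25, L=3 ×133, L=5 ×51, L=7 ×1
  A^-4: L=2 ×37, L=4 ×72, L=6 ×11
  A^-6: L=3 ×25, L=5 ×19, L=7 ×1
  A^-8: L=4 ×8, L=6 ×2
  A^-10: L=5 ×1
Each group contributes A^e * Σ count * d^(L-1):
Powers of d = -A^2 - A^-2: d^2 = A^4 + 2 + A^-4; d^3 = -A^6 - 3*A^2 - 3*A^-2 - A^-6; d^4 = A^8 + 4*A^4 + 6 + 4*A^-4 + A^-8; d^5 = -A^10 - 5*A^6 - 10*A^2 - 10*A^-2 - 5*A^-6 - A^-10; d^6 = A^12 + 6*A^8 + 15*A^4 + 20 + 15*A^-4 + 6*A^-8 + A^-12.
  A^10 * (d^4) = A^18 + 4*A^14 + 6*A^10 + 4*A^6 + A^2
  A^8 * (10*d^3) = -10*A^14 - 30*A^10 - 30*A^6 - 10*A^2
  A^6 * (38*d^2 + 7*d^4) = 7*A^14 + 66*A^10 + 118*A^6 + 66*A^2 + 7*A^-2
  A^4 * (67*d + 49*d^3 + 4*d^5) = -4*A^14 - 69*A^10 - 254*A^6 - 254*A^2 - 69*A^-2 - 4*A^-6
  A^2 * (46 + 130*d^2 + 33*d^4 + d^6) = A^14 + 39*A^10 + 277*A^6 + 524*A^2 + 277*A^-2 + 39*A^-6 + A^-10
  A^0 * (131*d + 110*d^3 + 11*d^5) = -11*A^10 - 165*A^6 - 571*A^2 - 571*A^-2 - 165*A^-6 - 11*A^-10
  A^-2 * (25 + 133*d^2 + 51*d^4 + d^6) = A^10 + 57*A^6 + 352*A^2 + 617*A^-2 + 352*A^-6 + 57*A^-10 + A^-14
  A^-4 * (37*d + 72*d^3 + 11*d^5) = -11*A^6 - 127*A^2 - 363*A^-2 - 363*A^-6 - 127*A^-10 - 11*A^-14
  A^-6 * (25*d^2 + 19*d^4 + d^6) = A^6 + 25*A^2 + 116*A^-2 + 184*A^-6 + 116*A^-10 + 25*A^-14 + A^-18
  A^-8 * (8*d^3 + 2*d^5) = -2*A^2 - 18*A^-2 - 44*A^-6 - 44*A^-10 - 18*A^-14 - 2*A^-18
  A^-10 * (d^4) = A^-2 + 4*A^-6 + 6*A^-10 + 4*A^-14 + A^-18
Summing the groups: <K> = A^18 - 2*A^14 + 2*A^10 - 3*A^6 + 4*A^2 - 3*A^-2 + 3*A^-6 - 2*A^-10 + A^-14
Normalise by the writhe: (-A^3)^(-w) = (-A^3)^(2) = A^6, so f(A) = A^6 * <K> = A^24 - 2*A^20 + 2*A^16 - 3*A^12 + 4*A^8 - 3*A^4 + 3 - 2*A^-4 + A^-8.
Substitute A = t^(-1/4), i.e. A^e → t^(-e/4): V(t) = t^2 - 2*t + 3 - 3*t^-1 + 4*t^-2 - 3*t^-3 + 2*t^-4 - 2*t^-5 + t^-6

Answer: t^2 - 2*t + 3 - 3*t^-1 + 4*t^-2 - 3*t^-3 + 2*t^-4 - 2*t^-5 + t^-6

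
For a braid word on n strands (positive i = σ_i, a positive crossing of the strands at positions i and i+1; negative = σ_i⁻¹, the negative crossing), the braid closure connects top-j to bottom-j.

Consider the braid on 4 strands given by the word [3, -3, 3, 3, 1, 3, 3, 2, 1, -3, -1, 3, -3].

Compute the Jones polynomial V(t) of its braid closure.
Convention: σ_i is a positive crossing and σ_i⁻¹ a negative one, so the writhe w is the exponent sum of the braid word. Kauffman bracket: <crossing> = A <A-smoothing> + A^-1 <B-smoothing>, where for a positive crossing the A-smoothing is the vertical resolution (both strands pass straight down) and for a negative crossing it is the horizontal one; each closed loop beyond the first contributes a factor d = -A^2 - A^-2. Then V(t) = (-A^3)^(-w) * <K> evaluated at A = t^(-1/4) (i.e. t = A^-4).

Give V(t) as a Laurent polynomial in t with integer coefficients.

The presented braid s3 s3^-1 s3 s3 s1 s3 s3 s2 s1 s3^-1 s1^-1 s3 s3^-1 on 4 strands reduces by inverse Markov moves (closure unchanged at each step):
  Deconjugate: the word is γ·β·γ⁻¹ with γ = s3 s3^-1 (prefix) and γ⁻¹ = s3 s3^-1 (suffix); strip both.
Reduced to β = s3 s3 s1 s3 s3 s2 s1 s3^-1 s1^-1 on 4 strands, 9 crossings.
Compute on β:
Braid: s3 s3 s1 s3 s3 s2 s1 s3^-1 s1^-1 on 4 strands, 9 crossings.
Writhe w = (#positive) - (#negative) = 7 - 2 = 5.
State-sum expansion of <K>. There are 2^9 = 512 states.
Each crossing splits two ways (0=vertical, 1=horizontal). The state's weight is A^(#A-smoothings - #B-smoothings) * d^(loops - 1).
Tabulate the states by total A-exponent and number of loops L (A-exp: L × count):
  A^9: L=2 ×1
  A^7: L=1 ×1, L=3 ×8
  A^5: L=2 ×14, L=4 ×22
  A^3: L=1 ×6, L=3 ×51, L=5 ×27
  A^1: L=2 ×37, L=4 ×70, L=6 ×19
  A^-1: L=1 ×8, L=3 ×59, L=5 ×52, L=7 ×7
  A^-3: L=2 ×16, L=4 ×47, L=6 ×20, L=8 ×1
  A^-5: L=3 ×14, L=5 ×19, L=7 ×3
  A^-7: L=4 ×6, L=6 ×3
  A^-9: L=5 ×1
Each group contributes A^e * Σ count * d^(L-1):
Powers of d = -A^2 - A^-2: d^2 = A^4 + 2 + A^-4; d^3 = -A^6 - 3*A^2 - 3*A^-2 - A^-6; d^4 = A^8 + 4*A^4 + 6 + 4*A^-4 + A^-8; d^5 = -A^10 - 5*A^6 - 10*A^2 - 10*A^-2 - 5*A^-6 - A^-10; d^6 = A^12 + 6*A^8 + 15*A^4 + 20 + 15*A^-4 + 6*A^-8 + A^-12; d^7 = -A^14 - 7*A^10 - 21*A^6 - 35*A^2 - 35*A^-2 - 21*A^-6 - 7*A^-10 - A^-14.
  A^9 * (d) = -A^11 - A^7
  A^7 * (1 + 8*d^2) = 8*A^11 + 17*A^7 + 8*A^3
  A^5 * (14*d + 22*d^3) = -22*A^11 - 80*A^7 - 80*A^3 - 22*A^-1
  A^3 * (6 + 51*d^2 + 27*d^4) = 27*A^11 + 159*A^7 + 270*A^3 + 159*A^-1 + 27*A^-5
  A^1 * (37*d + 70*d^3 + 19*d^5) = -19*A^11 - 165*A^7 - 437*A^3 - 437*A^-1 - 165*A^-5 - 19*A^-9
  A^-1 * (8 + 59*d^2 + 52*d^4 + 7*d^6) = 7*A^11 + 94*A^7 + 372*A^3 + 578*A^-1 + 372*A^-5 + 94*A^-9 + 7*A^-13
  A^-3 * (16*d + 47*d^3 + 20*d^5 + d^7) = -A^11 - 27*A^7 - 168*A^3 - 392*A^-1 - 392*A^-5 - 168*A^-9 - 27*A^-13 - A^-17
  A^-5 * (14*d^2 + 19*d^4 + 3*d^6) = 3*A^7 + 37*A^3 + 135*A^-1 + 202*A^-5 + 135*A^-9 + 37*A^-13 + 3*A^-17
  A^-7 * (6*d^3 + 3*d^5) = -3*A^3 - 21*A^-1 - 48*A^-5 - 48*A^-9 - 21*A^-13 - 3*A^-17
  A^-9 * (d^4) = A^-1 + 4*A^-5 + 6*A^-9 + 4*A^-13 + A^-17
Summing the groups: <K> = -A^11 - A^3 + A^-1
Normalise by the writhe: (-A^3)^(-w) = (-A^3)^(-5) = -A^-15, so f(A) = -A^-15 * <K> = A^-4 + A^-12 - A^-16.
Substitute A = t^(-1/4), i.e. A^e → t^(-e/4): V(t) = -t^4 + t^3 + t

Answer: -t^4 + t^3 + t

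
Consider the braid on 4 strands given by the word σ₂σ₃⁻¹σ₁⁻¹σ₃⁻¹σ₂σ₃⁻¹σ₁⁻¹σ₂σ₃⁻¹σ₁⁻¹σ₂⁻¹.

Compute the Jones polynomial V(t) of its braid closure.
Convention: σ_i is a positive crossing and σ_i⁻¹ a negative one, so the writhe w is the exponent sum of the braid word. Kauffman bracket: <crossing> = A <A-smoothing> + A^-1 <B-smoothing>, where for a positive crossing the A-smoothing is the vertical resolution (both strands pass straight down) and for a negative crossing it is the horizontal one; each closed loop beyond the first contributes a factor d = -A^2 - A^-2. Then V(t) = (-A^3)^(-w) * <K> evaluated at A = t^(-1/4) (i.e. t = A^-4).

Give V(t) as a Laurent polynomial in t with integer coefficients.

1 - 2*t^-1 + 4*t^-2 - 5*t^-3 + 7*t^-4 - 7*t^-5 + 6*t^-6 - 5*t^-7 + 3*t^-8 - t^-9

Derivation:
The presented braid s2 s3^-1 s1^-1 s3^-1 s2 s3^-1 s1^-1 s2 s3^-1 s1^-1 s2^-1 on 4 strands reduces by inverse Markov moves (closure unchanged at each step):
  Deconjugate: the word is γ·β·γ⁻¹ with γ = s2 (prefix) and γ⁻¹ = s2^-1 (suffix); strip both.
Reduced to β = s3^-1 s1^-1 s3^-1 s2 s3^-1 s1^-1 s2 s3^-1 s1^-1 on 4 strands, 9 crossings.
Compute on β:
Braid: s3^-1 s1^-1 s3^-1 s2 s3^-1 s1^-1 s2 s3^-1 s1^-1 on 4 strands, 9 crossings.
Writhe w = (#positive) - (#negative) = 2 - 7 = -5.
State-sum expansion of <K>. There are 2^9 = 512 states.
Each crossing splits two ways (0=vertical, 1=horizontal). The state's weight is A^(#A-smoothings - #B-smoothings) * d^(loops - 1).
Tabulate the states by total A-exponent and number of loops L (A-exp: L × count):
  A^9: L=7 ×1
  A^7: L=6 ×9
  A^5: L=5 ×36
  A^3: L=4 ×83, L=6 ×1
  A^1: L=3 ×118, L=5 ×8
  A^-1: L=2 ×100, L=4 ×26
  A^-3: L=1 ×41, L=3 ×42, L=5 ×1
  A^-5: L=2 ×31, L=4 ×5
  A^-7: L=3 ×9
  A^-9: L=4 ×1
Each group contributes A^e * Σ count * d^(L-1):
Powers of d = -A^2 - A^-2: d^2 = A^4 + 2 + A^-4; d^3 = -A^6 - 3*A^2 - 3*A^-2 - A^-6; d^4 = A^8 + 4*A^4 + 6 + 4*A^-4 + A^-8; d^5 = -A^10 - 5*A^6 - 10*A^2 - 10*A^-2 - 5*A^-6 - A^-10; d^6 = A^12 + 6*A^8 + 15*A^4 + 20 + 15*A^-4 + 6*A^-8 + A^-12.
  A^9 * (d^6) = A^21 + 6*A^17 + 15*A^13 + 20*A^9 + 15*A^5 + 6*A + A^-3
  A^7 * (9*d^5) = -9*A^17 - 45*A^13 - 90*A^9 - 90*A^5 - 45*A - 9*A^-3
  A^5 * (36*d^4) = 36*A^13 + 144*A^9 + 216*A^5 + 144*A + 36*A^-3
  A^3 * (83*d^3 + d^5) = -A^13 - 88*A^9 - 259*A^5 - 259*A - 88*A^-3 - A^-7
  A^1 * (118*d^2 + 8*d^4) = 8*A^9 + 150*A^5 + 284*A + 150*A^-3 + 8*A^-7
  A^-1 * (100*d + 26*d^3) = -26*A^5 - 178*A - 178*A^-3 - 26*A^-7
  A^-3 * (41 + 42*d^2 + d^4) = A^5 + 46*A + 131*A^-3 + 46*A^-7 + A^-11
  A^-5 * (31*d + 5*d^3) = -5*A - 46*A^-3 - 46*A^-7 - 5*A^-11
  A^-7 * (9*d^2) = 9*A^-3 + 18*A^-7 + 9*A^-11
  A^-9 * (d^3) = -A^-3 - 3*A^-7 - 3*A^-11 - A^-15
Summing the groups: <K> = A^21 - 3*A^17 + 5*A^13 - 6*A^9 + 7*A^5 - 7*A + 5*A^-3 - 4*A^-7 + 2*A^-11 - A^-15
Normalise by the writhe: (-A^3)^(-w) = (-A^3)^(5) = -A^15, so f(A) = -A^15 * <K> = -A^36 + 3*A^32 - 5*A^28 + 6*A^24 - 7*A^20 + 7*A^16 - 5*A^12 + 4*A^8 - 2*A^4 + 1.
Substitute A = t^(-1/4), i.e. A^e → t^(-e/4): V(t) = 1 - 2*t^-1 + 4*t^-2 - 5*t^-3 + 7*t^-4 - 7*t^-5 + 6*t^-6 - 5*t^-7 + 3*t^-8 - t^-9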